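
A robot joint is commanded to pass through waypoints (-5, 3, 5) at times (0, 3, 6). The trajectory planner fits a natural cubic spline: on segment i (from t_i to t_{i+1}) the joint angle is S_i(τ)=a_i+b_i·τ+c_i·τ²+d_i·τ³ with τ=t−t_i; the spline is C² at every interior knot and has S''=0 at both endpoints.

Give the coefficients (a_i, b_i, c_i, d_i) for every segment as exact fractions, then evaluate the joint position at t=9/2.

  seg 0: a=-5 b=19/6 c=0 d=-1/18
  seg 1: a=3 b=5/3 c=-1/2 d=1/18
S(9/2) = 73/16

Δ: Δ0=8/3, Δ1=2/3
row 1: diag=12, rhs=-12; c'=1/4, d'=-1
back: M1=-1
M: M0=0, M1=-1, M2=0
seg 0: a=-5, c=M0/2=0, d=(M1−M0)/(6·3)=-1/18, b=Δ0−h0·(2M0+M1)/6=19/6
seg 1: a=3, c=M1/2=-1/2, d=(M2−M1)/(6·3)=1/18, b=Δ1−h1·(2M1+M2)/6=5/3
t_q=9/2 → seg 1, τ=3/2; S=3+5/3·τ+-1/2·τ²+1/18·τ³=73/16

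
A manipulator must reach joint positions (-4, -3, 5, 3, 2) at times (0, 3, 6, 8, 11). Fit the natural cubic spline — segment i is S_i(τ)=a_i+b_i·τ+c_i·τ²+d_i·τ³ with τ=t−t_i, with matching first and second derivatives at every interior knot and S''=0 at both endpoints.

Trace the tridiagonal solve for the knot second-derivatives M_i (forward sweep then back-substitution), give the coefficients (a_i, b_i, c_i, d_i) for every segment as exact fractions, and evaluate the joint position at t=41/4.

Δ: Δ0=1/3, Δ1=8/3, Δ2=-1, Δ3=-1/3
row 1: diag=12, rhs=14; c'=1/4, d'=7/6
row 2: denom=10−3·1/4=37/4; d'=(-22−3·7/6)/(37/4)=-102/37
row 3: denom=10−2·8/37=354/37; d'=(4−2·-102/37)/(354/37)=176/177
back: M3=176/177
back: M2=-102/37−8/37·176/177=-526/177
back: M1=7/6−1/4·-526/177=338/177
M: M0=0, M1=338/177, M2=-526/177, M3=176/177, M4=0
seg 0: a=-4, c=M0/2=0, d=(M1−M0)/(6·3)=169/1593, b=Δ0−h0·(2M0+M1)/6=-110/177
seg 1: a=-3, c=M1/2=169/177, d=(M2−M1)/(6·3)=-16/59, b=Δ1−h1·(2M1+M2)/6=397/177
seg 2: a=5, c=M2/2=-263/177, d=(M3−M2)/(6·2)=39/118, b=Δ2−h2·(2M2+M3)/6=115/177
seg 3: a=3, c=M3/2=88/177, d=(M4−M3)/(6·3)=-88/1593, b=Δ3−h3·(2M3+M4)/6=-235/177
t_q=41/4 → seg 3, τ=9/4; S=3+-235/177·τ+88/177·τ²+-88/1593·τ³=897/472

  seg 0: a=-4 b=-110/177 c=0 d=169/1593
  seg 1: a=-3 b=397/177 c=169/177 d=-16/59
  seg 2: a=5 b=115/177 c=-263/177 d=39/118
  seg 3: a=3 b=-235/177 c=88/177 d=-88/1593
S(41/4) = 897/472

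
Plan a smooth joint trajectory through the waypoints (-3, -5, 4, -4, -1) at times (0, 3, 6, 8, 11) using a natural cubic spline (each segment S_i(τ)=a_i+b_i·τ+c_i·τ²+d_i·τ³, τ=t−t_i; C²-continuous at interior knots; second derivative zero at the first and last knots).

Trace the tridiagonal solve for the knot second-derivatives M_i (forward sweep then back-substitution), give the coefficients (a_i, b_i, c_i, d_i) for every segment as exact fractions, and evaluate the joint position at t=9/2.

  seg 0: a=-3 b=-138/59 c=0 d=296/1593
  seg 1: a=-5 b=158/59 c=296/177 d=-277/531
  seg 2: a=4 b=-81/59 c=-535/177 d=605/708
  seg 3: a=-4 b=-568/177 c=745/354 d=-745/3186
S(9/2) = 481/472

Δ: Δ0=-2/3, Δ1=3, Δ2=-4, Δ3=1
row 1: diag=12, rhs=22; c'=1/4, d'=11/6
row 2: denom=10−3·1/4=37/4; d'=(-42−3·11/6)/(37/4)=-190/37
row 3: denom=10−2·8/37=354/37; d'=(30−2·-190/37)/(354/37)=745/177
back: M3=745/177
back: M2=-190/37−8/37·745/177=-1070/177
back: M1=11/6−1/4·-1070/177=592/177
M: M0=0, M1=592/177, M2=-1070/177, M3=745/177, M4=0
seg 0: a=-3, c=M0/2=0, d=(M1−M0)/(6·3)=296/1593, b=Δ0−h0·(2M0+M1)/6=-138/59
seg 1: a=-5, c=M1/2=296/177, d=(M2−M1)/(6·3)=-277/531, b=Δ1−h1·(2M1+M2)/6=158/59
seg 2: a=4, c=M2/2=-535/177, d=(M3−M2)/(6·2)=605/708, b=Δ2−h2·(2M2+M3)/6=-81/59
seg 3: a=-4, c=M3/2=745/354, d=(M4−M3)/(6·3)=-745/3186, b=Δ3−h3·(2M3+M4)/6=-568/177
t_q=9/2 → seg 1, τ=3/2; S=-5+158/59·τ+296/177·τ²+-277/531·τ³=481/472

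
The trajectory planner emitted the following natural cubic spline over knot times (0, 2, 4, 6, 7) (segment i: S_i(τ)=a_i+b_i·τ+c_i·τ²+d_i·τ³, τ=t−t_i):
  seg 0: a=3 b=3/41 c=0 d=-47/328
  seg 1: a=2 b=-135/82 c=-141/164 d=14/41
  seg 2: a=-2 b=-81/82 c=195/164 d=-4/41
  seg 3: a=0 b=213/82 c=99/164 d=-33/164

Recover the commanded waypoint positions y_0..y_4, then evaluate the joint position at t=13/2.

y_0=3 y_1=2 y_2=-2 y_3=0 y_4=3
S(13/2) = 1869/1312

y_0 = S_0(0) = a_0 = 3
y_1 = S_1(0) = a_1 = 2
y_2 = S_2(0) = a_2 = -2
y_3 = S_3(0) = a_3 = 0
y_4 = S_3(1) = 3
t_q=13/2 is in segment 3 (τ=1/2); S_3(τ)=1869/1312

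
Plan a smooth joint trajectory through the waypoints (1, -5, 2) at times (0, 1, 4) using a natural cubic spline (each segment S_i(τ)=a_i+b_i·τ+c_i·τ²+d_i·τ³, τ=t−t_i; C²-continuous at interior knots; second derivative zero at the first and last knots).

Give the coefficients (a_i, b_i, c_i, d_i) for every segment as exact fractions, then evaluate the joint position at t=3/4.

Δ: Δ0=-6, Δ1=7/3
row 1: diag=8, rhs=50; c'=3/8, d'=25/4
back: M1=25/4
M: M0=0, M1=25/4, M2=0
seg 0: a=1, c=M0/2=0, d=(M1−M0)/(6·1)=25/24, b=Δ0−h0·(2M0+M1)/6=-169/24
seg 1: a=-5, c=M1/2=25/8, d=(M2−M1)/(6·3)=-25/72, b=Δ1−h1·(2M1+M2)/6=-47/12
t_q=3/4 → seg 0, τ=3/4; S=1+-169/24·τ+0·τ²+25/24·τ³=-1967/512

  seg 0: a=1 b=-169/24 c=0 d=25/24
  seg 1: a=-5 b=-47/12 c=25/8 d=-25/72
S(3/4) = -1967/512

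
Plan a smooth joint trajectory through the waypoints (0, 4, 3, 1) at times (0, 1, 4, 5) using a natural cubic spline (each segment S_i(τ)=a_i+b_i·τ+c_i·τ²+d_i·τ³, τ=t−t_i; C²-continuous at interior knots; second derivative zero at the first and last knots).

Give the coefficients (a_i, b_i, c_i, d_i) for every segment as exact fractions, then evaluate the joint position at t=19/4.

Δ: Δ0=4, Δ1=-1/3, Δ2=-2
row 1: diag=8, rhs=-26; c'=3/8, d'=-13/4
row 2: denom=8−3·3/8=55/8; d'=(-10−3·-13/4)/(55/8)=-2/55
back: M2=-2/55
back: M1=-13/4−3/8·-2/55=-178/55
M: M0=0, M1=-178/55, M2=-2/55, M3=0
seg 0: a=0, c=M0/2=0, d=(M1−M0)/(6·1)=-89/165, b=Δ0−h0·(2M0+M1)/6=749/165
seg 1: a=4, c=M1/2=-89/55, d=(M2−M1)/(6·3)=8/45, b=Δ1−h1·(2M1+M2)/6=482/165
seg 2: a=3, c=M2/2=-1/55, d=(M3−M2)/(6·1)=1/165, b=Δ2−h2·(2M2+M3)/6=-328/165
t_q=19/4 → seg 2, τ=3/4; S=3+-328/165·τ+-1/55·τ²+1/165·τ³=1057/704

  seg 0: a=0 b=749/165 c=0 d=-89/165
  seg 1: a=4 b=482/165 c=-89/55 d=8/45
  seg 2: a=3 b=-328/165 c=-1/55 d=1/165
S(19/4) = 1057/704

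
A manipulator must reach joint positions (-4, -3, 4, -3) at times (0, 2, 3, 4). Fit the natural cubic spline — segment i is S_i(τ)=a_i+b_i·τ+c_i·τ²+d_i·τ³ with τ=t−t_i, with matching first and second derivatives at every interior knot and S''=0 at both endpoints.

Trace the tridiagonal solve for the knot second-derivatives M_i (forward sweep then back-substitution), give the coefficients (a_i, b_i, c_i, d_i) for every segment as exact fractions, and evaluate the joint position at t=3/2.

Δ: Δ0=1/2, Δ1=7, Δ2=-7
row 1: diag=6, rhs=39; c'=1/6, d'=13/2
row 2: denom=4−1·1/6=23/6; d'=(-84−1·13/2)/(23/6)=-543/23
back: M2=-543/23
back: M1=13/2−1/6·-543/23=240/23
M: M0=0, M1=240/23, M2=-543/23, M3=0
seg 0: a=-4, c=M0/2=0, d=(M1−M0)/(6·2)=20/23, b=Δ0−h0·(2M0+M1)/6=-137/46
seg 1: a=-3, c=M1/2=120/23, d=(M2−M1)/(6·1)=-261/46, b=Δ1−h1·(2M1+M2)/6=343/46
seg 2: a=4, c=M2/2=-543/46, d=(M3−M2)/(6·1)=181/46, b=Δ2−h2·(2M2+M3)/6=20/23
t_q=3/2 → seg 0, τ=3/2; S=-4+-137/46·τ+0·τ²+20/23·τ³=-509/92

  seg 0: a=-4 b=-137/46 c=0 d=20/23
  seg 1: a=-3 b=343/46 c=120/23 d=-261/46
  seg 2: a=4 b=20/23 c=-543/46 d=181/46
S(3/2) = -509/92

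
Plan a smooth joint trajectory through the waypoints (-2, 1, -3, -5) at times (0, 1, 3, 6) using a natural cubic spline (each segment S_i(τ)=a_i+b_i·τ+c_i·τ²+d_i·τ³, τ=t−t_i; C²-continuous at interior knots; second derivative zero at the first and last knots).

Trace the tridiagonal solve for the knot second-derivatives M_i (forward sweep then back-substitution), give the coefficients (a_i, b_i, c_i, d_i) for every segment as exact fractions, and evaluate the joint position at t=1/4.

Δ: Δ0=3, Δ1=-2, Δ2=-2/3
row 1: diag=6, rhs=-30; c'=1/3, d'=-5
row 2: denom=10−2·1/3=28/3; d'=(8−2·-5)/(28/3)=27/14
back: M2=27/14
back: M1=-5−1/3·27/14=-79/14
M: M0=0, M1=-79/14, M2=27/14, M3=0
seg 0: a=-2, c=M0/2=0, d=(M1−M0)/(6·1)=-79/84, b=Δ0−h0·(2M0+M1)/6=331/84
seg 1: a=1, c=M1/2=-79/28, d=(M2−M1)/(6·2)=53/84, b=Δ1−h1·(2M1+M2)/6=47/42
seg 2: a=-3, c=M2/2=27/28, d=(M3−M2)/(6·3)=-3/28, b=Δ2−h2·(2M2+M3)/6=-109/42
t_q=1/4 → seg 0, τ=1/4; S=-2+331/84·τ+0·τ²+-79/84·τ³=-1845/1792

  seg 0: a=-2 b=331/84 c=0 d=-79/84
  seg 1: a=1 b=47/42 c=-79/28 d=53/84
  seg 2: a=-3 b=-109/42 c=27/28 d=-3/28
S(1/4) = -1845/1792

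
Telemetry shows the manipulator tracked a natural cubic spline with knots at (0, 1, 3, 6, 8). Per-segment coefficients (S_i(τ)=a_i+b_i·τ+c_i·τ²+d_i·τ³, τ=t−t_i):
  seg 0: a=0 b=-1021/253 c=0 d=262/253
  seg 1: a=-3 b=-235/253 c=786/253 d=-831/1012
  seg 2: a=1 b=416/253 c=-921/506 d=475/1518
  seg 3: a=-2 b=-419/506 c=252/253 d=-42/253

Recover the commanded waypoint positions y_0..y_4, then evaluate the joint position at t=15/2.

y_0 = S_0(0) = a_0 = 0
y_1 = S_1(0) = a_1 = -3
y_2 = S_2(0) = a_2 = 1
y_3 = S_3(0) = a_3 = -2
y_4 = S_3(2) = -1
t_q=15/2 is in segment 3 (τ=3/2); S_3(τ)=-395/253

y_0=0 y_1=-3 y_2=1 y_3=-2 y_4=-1
S(15/2) = -395/253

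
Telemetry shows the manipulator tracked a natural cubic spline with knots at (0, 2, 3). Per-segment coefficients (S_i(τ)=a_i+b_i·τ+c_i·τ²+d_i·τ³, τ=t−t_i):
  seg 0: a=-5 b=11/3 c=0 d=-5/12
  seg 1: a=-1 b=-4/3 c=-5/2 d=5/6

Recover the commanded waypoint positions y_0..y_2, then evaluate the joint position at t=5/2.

y_0=-5 y_1=-1 y_2=-4
S(5/2) = -35/16

y_0 = S_0(0) = a_0 = -5
y_1 = S_1(0) = a_1 = -1
y_2 = S_1(1) = -4
t_q=5/2 is in segment 1 (τ=1/2); S_1(τ)=-35/16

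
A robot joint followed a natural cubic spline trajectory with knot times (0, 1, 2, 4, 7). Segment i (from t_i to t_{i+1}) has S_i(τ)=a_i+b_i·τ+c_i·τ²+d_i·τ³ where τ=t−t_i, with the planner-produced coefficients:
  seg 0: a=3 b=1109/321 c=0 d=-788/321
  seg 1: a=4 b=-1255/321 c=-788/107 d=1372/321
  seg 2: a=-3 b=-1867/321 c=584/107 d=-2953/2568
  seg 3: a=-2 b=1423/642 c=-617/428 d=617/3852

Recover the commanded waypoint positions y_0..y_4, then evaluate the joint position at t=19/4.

y_0=3 y_1=4 y_2=-3 y_3=-2 y_4=-4
S(19/4) = -29609/27392

y_0 = S_0(0) = a_0 = 3
y_1 = S_1(0) = a_1 = 4
y_2 = S_2(0) = a_2 = -3
y_3 = S_3(0) = a_3 = -2
y_4 = S_3(3) = -4
t_q=19/4 is in segment 3 (τ=3/4); S_3(τ)=-29609/27392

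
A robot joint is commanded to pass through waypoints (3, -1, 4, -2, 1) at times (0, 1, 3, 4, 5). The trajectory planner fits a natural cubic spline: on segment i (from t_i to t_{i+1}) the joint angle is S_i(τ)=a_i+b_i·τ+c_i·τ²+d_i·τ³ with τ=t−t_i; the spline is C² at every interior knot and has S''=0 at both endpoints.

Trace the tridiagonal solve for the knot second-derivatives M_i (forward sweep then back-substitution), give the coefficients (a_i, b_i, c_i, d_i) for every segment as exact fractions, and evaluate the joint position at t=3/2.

  seg 0: a=3 b=-1447/244 c=0 d=471/244
  seg 1: a=-1 b=-17/122 c=1413/244 d=-1091/488
  seg 2: a=4 b=-232/61 c=-465/61 d=331/61
  seg 3: a=-2 b=-169/61 c=528/61 d=-176/61
S(3/2) = 385/3904

Δ: Δ0=-4, Δ1=5/2, Δ2=-6, Δ3=3
row 1: diag=6, rhs=39; c'=1/3, d'=13/2
row 2: denom=6−2·1/3=16/3; d'=(-51−2·13/2)/(16/3)=-12
row 3: denom=4−1·3/16=61/16; d'=(54−1·-12)/(61/16)=1056/61
back: M3=1056/61
back: M2=-12−3/16·1056/61=-930/61
back: M1=13/2−1/3·-930/61=1413/122
M: M0=0, M1=1413/122, M2=-930/61, M3=1056/61, M4=0
seg 0: a=3, c=M0/2=0, d=(M1−M0)/(6·1)=471/244, b=Δ0−h0·(2M0+M1)/6=-1447/244
seg 1: a=-1, c=M1/2=1413/244, d=(M2−M1)/(6·2)=-1091/488, b=Δ1−h1·(2M1+M2)/6=-17/122
seg 2: a=4, c=M2/2=-465/61, d=(M3−M2)/(6·1)=331/61, b=Δ2−h2·(2M2+M3)/6=-232/61
seg 3: a=-2, c=M3/2=528/61, d=(M4−M3)/(6·1)=-176/61, b=Δ3−h3·(2M3+M4)/6=-169/61
t_q=3/2 → seg 1, τ=1/2; S=-1+-17/122·τ+1413/244·τ²+-1091/488·τ³=385/3904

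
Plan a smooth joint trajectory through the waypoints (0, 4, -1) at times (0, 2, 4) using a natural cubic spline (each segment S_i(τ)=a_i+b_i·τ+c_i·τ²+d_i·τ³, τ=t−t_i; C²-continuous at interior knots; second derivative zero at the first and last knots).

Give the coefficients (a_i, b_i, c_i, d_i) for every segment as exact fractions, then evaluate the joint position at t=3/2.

  seg 0: a=0 b=25/8 c=0 d=-9/32
  seg 1: a=4 b=-1/4 c=-27/16 d=9/32
S(3/2) = 957/256

Δ: Δ0=2, Δ1=-5/2
row 1: diag=8, rhs=-27; c'=1/4, d'=-27/8
back: M1=-27/8
M: M0=0, M1=-27/8, M2=0
seg 0: a=0, c=M0/2=0, d=(M1−M0)/(6·2)=-9/32, b=Δ0−h0·(2M0+M1)/6=25/8
seg 1: a=4, c=M1/2=-27/16, d=(M2−M1)/(6·2)=9/32, b=Δ1−h1·(2M1+M2)/6=-1/4
t_q=3/2 → seg 0, τ=3/2; S=0+25/8·τ+0·τ²+-9/32·τ³=957/256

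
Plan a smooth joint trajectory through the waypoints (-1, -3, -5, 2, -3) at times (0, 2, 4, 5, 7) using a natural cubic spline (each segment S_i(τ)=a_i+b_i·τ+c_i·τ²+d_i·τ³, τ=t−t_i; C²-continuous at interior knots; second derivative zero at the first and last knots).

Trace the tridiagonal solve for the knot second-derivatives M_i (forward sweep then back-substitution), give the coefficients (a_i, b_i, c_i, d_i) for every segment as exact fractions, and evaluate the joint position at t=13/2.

  seg 0: a=-1 b=-13/128 c=0 d=-115/512
  seg 1: a=-3 b=-179/64 c=-345/256 d=575/512
  seg 2: a=-5 b=677/128 c=345/64 d=-471/128
  seg 3: a=2 b=161/32 c=-723/128 d=241/256
S(13/2) = 31/2048

Δ: Δ0=-1, Δ1=-1, Δ2=7, Δ3=-5/2
row 1: diag=8, rhs=0; c'=1/4, d'=0
row 2: denom=6−2·1/4=11/2; d'=(48−2·0)/(11/2)=96/11
row 3: denom=6−1·2/11=64/11; d'=(-57−1·96/11)/(64/11)=-723/64
back: M3=-723/64
back: M2=96/11−2/11·-723/64=345/32
back: M1=0−1/4·345/32=-345/128
M: M0=0, M1=-345/128, M2=345/32, M3=-723/64, M4=0
seg 0: a=-1, c=M0/2=0, d=(M1−M0)/(6·2)=-115/512, b=Δ0−h0·(2M0+M1)/6=-13/128
seg 1: a=-3, c=M1/2=-345/256, d=(M2−M1)/(6·2)=575/512, b=Δ1−h1·(2M1+M2)/6=-179/64
seg 2: a=-5, c=M2/2=345/64, d=(M3−M2)/(6·1)=-471/128, b=Δ2−h2·(2M2+M3)/6=677/128
seg 3: a=2, c=M3/2=-723/128, d=(M4−M3)/(6·2)=241/256, b=Δ3−h3·(2M3+M4)/6=161/32
t_q=13/2 → seg 3, τ=3/2; S=2+161/32·τ+-723/128·τ²+241/256·τ³=31/2048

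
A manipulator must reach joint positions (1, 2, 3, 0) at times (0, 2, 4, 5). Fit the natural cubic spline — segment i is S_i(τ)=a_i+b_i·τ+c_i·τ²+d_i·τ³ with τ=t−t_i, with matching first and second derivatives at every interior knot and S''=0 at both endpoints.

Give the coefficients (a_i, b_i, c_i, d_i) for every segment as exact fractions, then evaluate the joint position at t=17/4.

  seg 0: a=1 b=2/11 c=0 d=7/88
  seg 1: a=2 b=25/22 c=21/44 d=-35/88
  seg 2: a=3 b=-19/11 c=-21/11 d=7/11
S(17/4) = 1731/704

Δ: Δ0=1/2, Δ1=1/2, Δ2=-3
row 1: diag=8, rhs=0; c'=1/4, d'=0
row 2: denom=6−2·1/4=11/2; d'=(-21−2·0)/(11/2)=-42/11
back: M2=-42/11
back: M1=0−1/4·-42/11=21/22
M: M0=0, M1=21/22, M2=-42/11, M3=0
seg 0: a=1, c=M0/2=0, d=(M1−M0)/(6·2)=7/88, b=Δ0−h0·(2M0+M1)/6=2/11
seg 1: a=2, c=M1/2=21/44, d=(M2−M1)/(6·2)=-35/88, b=Δ1−h1·(2M1+M2)/6=25/22
seg 2: a=3, c=M2/2=-21/11, d=(M3−M2)/(6·1)=7/11, b=Δ2−h2·(2M2+M3)/6=-19/11
t_q=17/4 → seg 2, τ=1/4; S=3+-19/11·τ+-21/11·τ²+7/11·τ³=1731/704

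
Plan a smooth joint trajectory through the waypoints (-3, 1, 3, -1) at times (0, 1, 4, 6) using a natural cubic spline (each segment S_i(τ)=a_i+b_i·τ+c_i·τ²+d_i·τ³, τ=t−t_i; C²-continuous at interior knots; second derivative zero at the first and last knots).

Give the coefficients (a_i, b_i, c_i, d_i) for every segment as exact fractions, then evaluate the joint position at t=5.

  seg 0: a=-3 b=928/213 c=0 d=-76/213
  seg 1: a=1 b=700/213 c=-76/71 d=14/213
  seg 2: a=3 b=-290/213 c=-34/71 d=17/213
S(5) = 88/71

Δ: Δ0=4, Δ1=2/3, Δ2=-2
row 1: diag=8, rhs=-20; c'=3/8, d'=-5/2
row 2: denom=10−3·3/8=71/8; d'=(-16−3·-5/2)/(71/8)=-68/71
back: M2=-68/71
back: M1=-5/2−3/8·-68/71=-152/71
M: M0=0, M1=-152/71, M2=-68/71, M3=0
seg 0: a=-3, c=M0/2=0, d=(M1−M0)/(6·1)=-76/213, b=Δ0−h0·(2M0+M1)/6=928/213
seg 1: a=1, c=M1/2=-76/71, d=(M2−M1)/(6·3)=14/213, b=Δ1−h1·(2M1+M2)/6=700/213
seg 2: a=3, c=M2/2=-34/71, d=(M3−M2)/(6·2)=17/213, b=Δ2−h2·(2M2+M3)/6=-290/213
t_q=5 → seg 2, τ=1; S=3+-290/213·τ+-34/71·τ²+17/213·τ³=88/71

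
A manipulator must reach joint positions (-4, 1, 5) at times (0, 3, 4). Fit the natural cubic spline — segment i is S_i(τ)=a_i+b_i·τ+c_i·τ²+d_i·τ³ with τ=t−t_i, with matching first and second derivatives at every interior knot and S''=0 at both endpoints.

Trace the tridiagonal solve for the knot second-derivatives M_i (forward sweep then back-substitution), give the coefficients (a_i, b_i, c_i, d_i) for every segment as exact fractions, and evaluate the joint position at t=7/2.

Δ: Δ0=5/3, Δ1=4
row 1: diag=8, rhs=14; c'=1/8, d'=7/4
back: M1=7/4
M: M0=0, M1=7/4, M2=0
seg 0: a=-4, c=M0/2=0, d=(M1−M0)/(6·3)=7/72, b=Δ0−h0·(2M0+M1)/6=19/24
seg 1: a=1, c=M1/2=7/8, d=(M2−M1)/(6·1)=-7/24, b=Δ1−h1·(2M1+M2)/6=41/12
t_q=7/2 → seg 1, τ=1/2; S=1+41/12·τ+7/8·τ²+-7/24·τ³=185/64

  seg 0: a=-4 b=19/24 c=0 d=7/72
  seg 1: a=1 b=41/12 c=7/8 d=-7/24
S(7/2) = 185/64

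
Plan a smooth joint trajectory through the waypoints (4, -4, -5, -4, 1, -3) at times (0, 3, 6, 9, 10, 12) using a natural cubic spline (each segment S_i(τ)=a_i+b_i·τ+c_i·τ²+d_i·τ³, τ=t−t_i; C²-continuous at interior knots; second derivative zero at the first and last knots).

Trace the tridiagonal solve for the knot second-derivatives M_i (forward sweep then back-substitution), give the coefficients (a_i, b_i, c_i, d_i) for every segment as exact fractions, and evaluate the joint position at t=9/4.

Δ: Δ0=-8/3, Δ1=-1/3, Δ2=1/3, Δ3=5, Δ4=-2
row 1: diag=12, rhs=14; c'=1/4, d'=7/6
row 2: denom=12−3·1/4=45/4; d'=(4−3·7/6)/(45/4)=2/45
row 3: denom=8−3·4/15=36/5; d'=(28−3·2/45)/(36/5)=209/54
row 4: denom=6−1·5/36=211/36; d'=(-42−1·209/54)/(211/36)=-4954/633
back: M4=-4954/633
back: M3=209/54−5/36·-4954/633=1046/211
back: M2=2/45−4/15·1046/211=-2426/1899
back: M1=7/6−1/4·-2426/1899=2822/1899
M: M0=0, M1=2822/1899, M2=-2426/1899, M3=1046/211, M4=-4954/633, M5=0
seg 0: a=4, c=M0/2=0, d=(M1−M0)/(6·3)=1411/17091, b=Δ0−h0·(2M0+M1)/6=-6475/1899
seg 1: a=-4, c=M1/2=1411/1899, d=(M2−M1)/(6·3)=-2624/17091, b=Δ1−h1·(2M1+M2)/6=-2242/1899
seg 2: a=-5, c=M2/2=-1213/1899, d=(M3−M2)/(6·3)=5920/17091, b=Δ2−h2·(2M2+M3)/6=-1648/1899
seg 3: a=-4, c=M3/2=523/211, d=(M4−M3)/(6·1)=-4046/1899, b=Δ3−h3·(2M3+M4)/6=8834/1899
seg 4: a=1, c=M4/2=-2477/633, d=(M5−M4)/(6·2)=2477/3798, b=Δ4−h4·(2M4+M5)/6=6110/1899
t_q=9/4 → seg 0, τ=9/4; S=4+-6475/1899·τ+0·τ²+1411/17091·τ³=-36885/13504

  seg 0: a=4 b=-6475/1899 c=0 d=1411/17091
  seg 1: a=-4 b=-2242/1899 c=1411/1899 d=-2624/17091
  seg 2: a=-5 b=-1648/1899 c=-1213/1899 d=5920/17091
  seg 3: a=-4 b=8834/1899 c=523/211 d=-4046/1899
  seg 4: a=1 b=6110/1899 c=-2477/633 d=2477/3798
S(9/4) = -36885/13504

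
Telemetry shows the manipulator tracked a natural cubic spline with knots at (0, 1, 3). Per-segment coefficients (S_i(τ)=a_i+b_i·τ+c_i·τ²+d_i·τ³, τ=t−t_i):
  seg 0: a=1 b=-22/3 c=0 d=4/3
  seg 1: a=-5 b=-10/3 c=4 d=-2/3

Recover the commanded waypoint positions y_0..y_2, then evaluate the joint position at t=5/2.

y_0 = S_0(0) = a_0 = 1
y_1 = S_1(0) = a_1 = -5
y_2 = S_1(2) = -1
t_q=5/2 is in segment 1 (τ=3/2); S_1(τ)=-13/4

y_0=1 y_1=-5 y_2=-1
S(5/2) = -13/4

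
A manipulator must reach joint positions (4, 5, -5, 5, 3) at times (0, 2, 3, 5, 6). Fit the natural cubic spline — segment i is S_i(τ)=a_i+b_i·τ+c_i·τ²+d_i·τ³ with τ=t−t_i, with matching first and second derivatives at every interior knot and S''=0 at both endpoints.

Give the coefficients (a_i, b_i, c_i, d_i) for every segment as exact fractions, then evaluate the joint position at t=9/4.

  seg 0: a=4 b=973/186 c=0 d=-110/93
  seg 1: a=5 b=-1667/186 c=-220/31 d=1127/186
  seg 2: a=-5 b=-463/93 c=687/62 d=-1133/372
  seg 3: a=5 b=260/93 c=-223/31 d=223/93
S(9/4) = 9565/3968

Δ: Δ0=1/2, Δ1=-10, Δ2=5, Δ3=-2
row 1: diag=6, rhs=-63; c'=1/6, d'=-21/2
row 2: denom=6−1·1/6=35/6; d'=(90−1·-21/2)/(35/6)=603/35
row 3: denom=6−2·12/35=186/35; d'=(-42−2·603/35)/(186/35)=-446/31
back: M3=-446/31
back: M2=603/35−12/35·-446/31=687/31
back: M1=-21/2−1/6·687/31=-440/31
M: M0=0, M1=-440/31, M2=687/31, M3=-446/31, M4=0
seg 0: a=4, c=M0/2=0, d=(M1−M0)/(6·2)=-110/93, b=Δ0−h0·(2M0+M1)/6=973/186
seg 1: a=5, c=M1/2=-220/31, d=(M2−M1)/(6·1)=1127/186, b=Δ1−h1·(2M1+M2)/6=-1667/186
seg 2: a=-5, c=M2/2=687/62, d=(M3−M2)/(6·2)=-1133/372, b=Δ2−h2·(2M2+M3)/6=-463/93
seg 3: a=5, c=M3/2=-223/31, d=(M4−M3)/(6·1)=223/93, b=Δ3−h3·(2M3+M4)/6=260/93
t_q=9/4 → seg 1, τ=1/4; S=5+-1667/186·τ+-220/31·τ²+1127/186·τ³=9565/3968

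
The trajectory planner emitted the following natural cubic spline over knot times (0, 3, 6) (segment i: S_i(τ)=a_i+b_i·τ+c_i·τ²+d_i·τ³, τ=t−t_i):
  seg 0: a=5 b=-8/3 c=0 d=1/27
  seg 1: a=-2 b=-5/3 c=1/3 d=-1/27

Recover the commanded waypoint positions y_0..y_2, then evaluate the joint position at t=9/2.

y_0 = S_0(0) = a_0 = 5
y_1 = S_1(0) = a_1 = -2
y_2 = S_1(3) = -5
t_q=9/2 is in segment 1 (τ=3/2); S_1(τ)=-31/8

y_0=5 y_1=-2 y_2=-5
S(9/2) = -31/8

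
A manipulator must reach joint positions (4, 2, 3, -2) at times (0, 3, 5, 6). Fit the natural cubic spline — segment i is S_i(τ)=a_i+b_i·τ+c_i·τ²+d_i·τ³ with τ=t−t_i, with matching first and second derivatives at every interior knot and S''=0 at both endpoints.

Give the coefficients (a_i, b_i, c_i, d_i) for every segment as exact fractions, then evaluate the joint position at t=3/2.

Δ: Δ0=-2/3, Δ1=1/2, Δ2=-5
row 1: diag=10, rhs=7; c'=1/5, d'=7/10
row 2: denom=6−2·1/5=28/5; d'=(-33−2·7/10)/(28/5)=-43/7
back: M2=-43/7
back: M1=7/10−1/5·-43/7=27/14
M: M0=0, M1=27/14, M2=-43/7, M3=0
seg 0: a=4, c=M0/2=0, d=(M1−M0)/(6·3)=3/28, b=Δ0−h0·(2M0+M1)/6=-137/84
seg 1: a=2, c=M1/2=27/28, d=(M2−M1)/(6·2)=-113/168, b=Δ1−h1·(2M1+M2)/6=53/42
seg 2: a=3, c=M2/2=-43/14, d=(M3−M2)/(6·1)=43/42, b=Δ2−h2·(2M2+M3)/6=-62/21
t_q=3/2 → seg 0, τ=3/2; S=4+-137/84·τ+0·τ²+3/28·τ³=429/224

  seg 0: a=4 b=-137/84 c=0 d=3/28
  seg 1: a=2 b=53/42 c=27/28 d=-113/168
  seg 2: a=3 b=-62/21 c=-43/14 d=43/42
S(3/2) = 429/224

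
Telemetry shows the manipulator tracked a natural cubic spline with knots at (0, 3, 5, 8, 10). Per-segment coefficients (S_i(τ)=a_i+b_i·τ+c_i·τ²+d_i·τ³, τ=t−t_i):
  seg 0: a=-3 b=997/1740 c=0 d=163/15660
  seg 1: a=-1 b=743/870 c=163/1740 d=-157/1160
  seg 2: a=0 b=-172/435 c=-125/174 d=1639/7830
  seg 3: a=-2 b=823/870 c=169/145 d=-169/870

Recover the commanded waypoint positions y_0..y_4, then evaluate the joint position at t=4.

y_0=-3 y_1=-1 y_2=0 y_3=-2 y_4=3
S(4) = -653/3480

y_0 = S_0(0) = a_0 = -3
y_1 = S_1(0) = a_1 = -1
y_2 = S_2(0) = a_2 = 0
y_3 = S_3(0) = a_3 = -2
y_4 = S_3(2) = 3
t_q=4 is in segment 1 (τ=1); S_1(τ)=-653/3480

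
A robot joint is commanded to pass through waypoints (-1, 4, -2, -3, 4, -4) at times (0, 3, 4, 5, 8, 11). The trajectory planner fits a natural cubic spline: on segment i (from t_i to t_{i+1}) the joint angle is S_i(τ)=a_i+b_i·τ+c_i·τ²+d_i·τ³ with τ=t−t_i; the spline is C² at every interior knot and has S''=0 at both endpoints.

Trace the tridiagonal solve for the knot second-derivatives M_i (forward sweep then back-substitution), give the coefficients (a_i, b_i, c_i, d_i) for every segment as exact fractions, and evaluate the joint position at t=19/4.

Δ: Δ0=5/3, Δ1=-6, Δ2=-1, Δ3=7/3, Δ4=-8/3
row 1: diag=8, rhs=-46; c'=1/8, d'=-23/4
row 2: denom=4−1·1/8=31/8; d'=(30−1·-23/4)/(31/8)=286/31
row 3: denom=8−1·8/31=240/31; d'=(20−1·286/31)/(240/31)=167/120
row 4: denom=12−3·31/80=867/80; d'=(-30−3·167/120)/(867/80)=-2734/867
back: M4=-2734/867
back: M3=167/120−31/80·-2734/867=2266/867
back: M2=286/31−8/31·2266/867=7414/867
back: M1=-23/4−1/8·7414/867=-5912/867
M: M0=0, M1=-5912/867, M2=7414/867, M3=2266/867, M4=-2734/867, M5=0
seg 0: a=-1, c=M0/2=0, d=(M1−M0)/(6·3)=-2956/7803, b=Δ0−h0·(2M0+M1)/6=1467/289
seg 1: a=4, c=M1/2=-2956/867, d=(M2−M1)/(6·1)=2221/867, b=Δ1−h1·(2M1+M2)/6=-1489/289
seg 2: a=-2, c=M2/2=3707/867, d=(M3−M2)/(6·1)=-286/289, b=Δ2−h2·(2M2+M3)/6=-3716/867
seg 3: a=-3, c=M3/2=1133/867, d=(M4−M3)/(6·3)=-2500/7803, b=Δ3−h3·(2M3+M4)/6=1124/867
seg 4: a=4, c=M4/2=-1367/867, d=(M5−M4)/(6·3)=1367/7803, b=Δ4−h4·(2M4+M5)/6=422/867
t_q=19/4 → seg 2, τ=3/4; S=-2+-3716/867·τ+3707/867·τ²+-286/289·τ³=-29843/9248

  seg 0: a=-1 b=1467/289 c=0 d=-2956/7803
  seg 1: a=4 b=-1489/289 c=-2956/867 d=2221/867
  seg 2: a=-2 b=-3716/867 c=3707/867 d=-286/289
  seg 3: a=-3 b=1124/867 c=1133/867 d=-2500/7803
  seg 4: a=4 b=422/867 c=-1367/867 d=1367/7803
S(19/4) = -29843/9248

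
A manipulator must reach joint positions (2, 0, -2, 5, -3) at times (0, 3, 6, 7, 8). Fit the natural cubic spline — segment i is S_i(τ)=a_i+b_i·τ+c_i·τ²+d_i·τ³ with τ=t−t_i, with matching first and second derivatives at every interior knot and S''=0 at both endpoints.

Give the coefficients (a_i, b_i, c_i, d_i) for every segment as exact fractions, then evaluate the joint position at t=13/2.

Δ: Δ0=-2/3, Δ1=-2/3, Δ2=7, Δ3=-8
row 1: diag=12, rhs=0; c'=1/4, d'=0
row 2: denom=8−3·1/4=29/4; d'=(46−3·0)/(29/4)=184/29
row 3: denom=4−1·4/29=112/29; d'=(-90−1·184/29)/(112/29)=-1397/56
back: M3=-1397/56
back: M2=184/29−4/29·-1397/56=137/14
back: M1=0−1/4·137/14=-137/56
M: M0=0, M1=-137/56, M2=137/14, M3=-1397/56, M4=0
seg 0: a=2, c=M0/2=0, d=(M1−M0)/(6·3)=-137/1008, b=Δ0−h0·(2M0+M1)/6=187/336
seg 1: a=0, c=M1/2=-137/112, d=(M2−M1)/(6·3)=685/1008, b=Δ1−h1·(2M1+M2)/6=-523/168
seg 2: a=-2, c=M2/2=137/28, d=(M3−M2)/(6·1)=-1945/336, b=Δ2−h2·(2M2+M3)/6=379/48
seg 3: a=5, c=M3/2=-1397/112, d=(M4−M3)/(6·1)=1397/336, b=Δ3−h3·(2M3+M4)/6=53/168
t_q=13/2 → seg 2, τ=1/2; S=-2+379/48·τ+137/28·τ²+-1945/336·τ³=2193/896

  seg 0: a=2 b=187/336 c=0 d=-137/1008
  seg 1: a=0 b=-523/168 c=-137/112 d=685/1008
  seg 2: a=-2 b=379/48 c=137/28 d=-1945/336
  seg 3: a=5 b=53/168 c=-1397/112 d=1397/336
S(13/2) = 2193/896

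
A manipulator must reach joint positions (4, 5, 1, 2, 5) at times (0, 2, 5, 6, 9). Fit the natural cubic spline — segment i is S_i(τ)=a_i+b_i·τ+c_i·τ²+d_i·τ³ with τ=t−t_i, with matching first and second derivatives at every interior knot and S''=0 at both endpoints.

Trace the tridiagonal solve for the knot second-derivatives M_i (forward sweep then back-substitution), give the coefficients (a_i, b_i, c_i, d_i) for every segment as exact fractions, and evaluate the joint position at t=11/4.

Δ: Δ0=1/2, Δ1=-4/3, Δ2=1, Δ3=1
row 1: diag=10, rhs=-11; c'=3/10, d'=-11/10
row 2: denom=8−3·3/10=71/10; d'=(14−3·-11/10)/(71/10)=173/71
row 3: denom=8−1·10/71=558/71; d'=(0−1·173/71)/(558/71)=-173/558
back: M3=-173/558
back: M2=173/71−10/71·-173/558=692/279
back: M1=-11/10−3/10·692/279=-343/186
M: M0=0, M1=-343/186, M2=692/279, M3=-173/558, M4=0
seg 0: a=4, c=M0/2=0, d=(M1−M0)/(6·2)=-343/2232, b=Δ0−h0·(2M0+M1)/6=311/279
seg 1: a=5, c=M1/2=-343/372, d=(M2−M1)/(6·3)=2413/10044, b=Δ1−h1·(2M1+M2)/6=-407/558
seg 2: a=1, c=M2/2=346/279, d=(M3−M2)/(6·1)=-173/372, b=Δ2−h2·(2M2+M3)/6=251/1116
seg 3: a=2, c=M3/2=-173/1116, d=(M4−M3)/(6·3)=173/10044, b=Δ3−h3·(2M3+M4)/6=731/558
t_q=11/4 → seg 1, τ=3/4; S=5+-407/558·τ+-343/372·τ²+2413/10044·τ³=32027/7936

  seg 0: a=4 b=311/279 c=0 d=-343/2232
  seg 1: a=5 b=-407/558 c=-343/372 d=2413/10044
  seg 2: a=1 b=251/1116 c=346/279 d=-173/372
  seg 3: a=2 b=731/558 c=-173/1116 d=173/10044
S(11/4) = 32027/7936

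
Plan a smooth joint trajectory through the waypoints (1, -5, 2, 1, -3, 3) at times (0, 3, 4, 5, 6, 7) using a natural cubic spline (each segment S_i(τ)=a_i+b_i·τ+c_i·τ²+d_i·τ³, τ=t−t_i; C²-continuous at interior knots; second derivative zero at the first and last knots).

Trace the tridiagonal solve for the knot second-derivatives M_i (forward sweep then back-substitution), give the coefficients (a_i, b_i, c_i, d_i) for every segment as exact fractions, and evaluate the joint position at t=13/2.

Δ: Δ0=-2, Δ1=7, Δ2=-1, Δ3=-4, Δ4=6
row 1: diag=8, rhs=54; c'=1/8, d'=27/4
row 2: denom=4−1·1/8=31/8; d'=(-48−1·27/4)/(31/8)=-438/31
row 3: denom=4−1·8/31=116/31; d'=(-18−1·-438/31)/(116/31)=-30/29
row 4: denom=4−1·31/116=433/116; d'=(60−1·-30/29)/(433/116)=7080/433
back: M4=7080/433
back: M3=-30/29−31/116·7080/433=-2340/433
back: M2=-438/31−8/31·-2340/433=-5514/433
back: M1=27/4−1/8·-5514/433=3612/433
M: M0=0, M1=3612/433, M2=-5514/433, M3=-2340/433, M4=7080/433, M5=0
seg 0: a=1, c=M0/2=0, d=(M1−M0)/(6·3)=602/1299, b=Δ0−h0·(2M0+M1)/6=-2672/433
seg 1: a=-5, c=M1/2=1806/433, d=(M2−M1)/(6·1)=-1521/433, b=Δ1−h1·(2M1+M2)/6=2746/433
seg 2: a=2, c=M2/2=-2757/433, d=(M3−M2)/(6·1)=529/433, b=Δ2−h2·(2M2+M3)/6=1795/433
seg 3: a=1, c=M3/2=-1170/433, d=(M4−M3)/(6·1)=1570/433, b=Δ3−h3·(2M3+M4)/6=-2132/433
seg 4: a=-3, c=M4/2=3540/433, d=(M5−M4)/(6·1)=-1180/433, b=Δ4−h4·(2M4+M5)/6=238/433
t_q=13/2 → seg 4, τ=1/2; S=-3+238/433·τ+3540/433·τ²+-1180/433·τ³=-885/866

  seg 0: a=1 b=-2672/433 c=0 d=602/1299
  seg 1: a=-5 b=2746/433 c=1806/433 d=-1521/433
  seg 2: a=2 b=1795/433 c=-2757/433 d=529/433
  seg 3: a=1 b=-2132/433 c=-1170/433 d=1570/433
  seg 4: a=-3 b=238/433 c=3540/433 d=-1180/433
S(13/2) = -885/866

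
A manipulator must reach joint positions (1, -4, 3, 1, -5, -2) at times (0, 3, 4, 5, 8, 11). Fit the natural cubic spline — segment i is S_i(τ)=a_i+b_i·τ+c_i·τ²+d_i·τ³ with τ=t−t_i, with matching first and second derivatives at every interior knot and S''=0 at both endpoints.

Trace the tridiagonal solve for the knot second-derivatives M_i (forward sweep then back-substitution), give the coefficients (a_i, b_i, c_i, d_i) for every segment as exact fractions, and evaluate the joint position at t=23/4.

  seg 0: a=1 b=-5131/867 c=0 d=3686/7803
  seg 1: a=-4 b=5927/867 c=3686/867 d=-3544/867
  seg 2: a=3 b=889/289 c=-6946/867 d=2545/867
  seg 3: a=1 b=-3590/867 c=689/867 d=-211/7803
  seg 4: a=-5 b=-89/867 c=478/867 d=-478/7803
S(23/4) = -30887/18496

Δ: Δ0=-5/3, Δ1=7, Δ2=-2, Δ3=-2, Δ4=1
row 1: diag=8, rhs=52; c'=1/8, d'=13/2
row 2: denom=4−1·1/8=31/8; d'=(-54−1·13/2)/(31/8)=-484/31
row 3: denom=8−1·8/31=240/31; d'=(0−1·-484/31)/(240/31)=121/60
row 4: denom=12−3·31/80=867/80; d'=(18−3·121/60)/(867/80)=956/867
back: M4=956/867
back: M3=121/60−31/80·956/867=1378/867
back: M2=-484/31−8/31·1378/867=-13892/867
back: M1=13/2−1/8·-13892/867=7372/867
M: M0=0, M1=7372/867, M2=-13892/867, M3=1378/867, M4=956/867, M5=0
seg 0: a=1, c=M0/2=0, d=(M1−M0)/(6·3)=3686/7803, b=Δ0−h0·(2M0+M1)/6=-5131/867
seg 1: a=-4, c=M1/2=3686/867, d=(M2−M1)/(6·1)=-3544/867, b=Δ1−h1·(2M1+M2)/6=5927/867
seg 2: a=3, c=M2/2=-6946/867, d=(M3−M2)/(6·1)=2545/867, b=Δ2−h2·(2M2+M3)/6=889/289
seg 3: a=1, c=M3/2=689/867, d=(M4−M3)/(6·3)=-211/7803, b=Δ3−h3·(2M3+M4)/6=-3590/867
seg 4: a=-5, c=M4/2=478/867, d=(M5−M4)/(6·3)=-478/7803, b=Δ4−h4·(2M4+M5)/6=-89/867
t_q=23/4 → seg 3, τ=3/4; S=1+-3590/867·τ+689/867·τ²+-211/7803·τ³=-30887/18496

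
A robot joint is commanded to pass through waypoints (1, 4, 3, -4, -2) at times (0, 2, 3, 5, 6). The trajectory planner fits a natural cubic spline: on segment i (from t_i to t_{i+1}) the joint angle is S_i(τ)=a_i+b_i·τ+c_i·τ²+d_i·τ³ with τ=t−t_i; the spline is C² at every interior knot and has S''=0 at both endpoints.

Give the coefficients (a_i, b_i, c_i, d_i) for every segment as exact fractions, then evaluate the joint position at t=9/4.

  seg 0: a=1 b=129/62 c=0 d=-9/62
  seg 1: a=4 b=21/62 c=-27/31 d=-29/62
  seg 2: a=3 b=-87/31 c=-141/62 d=239/248
  seg 3: a=-4 b=-21/62 c=435/124 d=-145/124
S(9/4) = 15963/3968

Δ: Δ0=3/2, Δ1=-1, Δ2=-7/2, Δ3=2
row 1: diag=6, rhs=-15; c'=1/6, d'=-5/2
row 2: denom=6−1·1/6=35/6; d'=(-15−1·-5/2)/(35/6)=-15/7
row 3: denom=6−2·12/35=186/35; d'=(33−2·-15/7)/(186/35)=435/62
back: M3=435/62
back: M2=-15/7−12/35·435/62=-141/31
back: M1=-5/2−1/6·-141/31=-54/31
M: M0=0, M1=-54/31, M2=-141/31, M3=435/62, M4=0
seg 0: a=1, c=M0/2=0, d=(M1−M0)/(6·2)=-9/62, b=Δ0−h0·(2M0+M1)/6=129/62
seg 1: a=4, c=M1/2=-27/31, d=(M2−M1)/(6·1)=-29/62, b=Δ1−h1·(2M1+M2)/6=21/62
seg 2: a=3, c=M2/2=-141/62, d=(M3−M2)/(6·2)=239/248, b=Δ2−h2·(2M2+M3)/6=-87/31
seg 3: a=-4, c=M3/2=435/124, d=(M4−M3)/(6·1)=-145/124, b=Δ3−h3·(2M3+M4)/6=-21/62
t_q=9/4 → seg 1, τ=1/4; S=4+21/62·τ+-27/31·τ²+-29/62·τ³=15963/3968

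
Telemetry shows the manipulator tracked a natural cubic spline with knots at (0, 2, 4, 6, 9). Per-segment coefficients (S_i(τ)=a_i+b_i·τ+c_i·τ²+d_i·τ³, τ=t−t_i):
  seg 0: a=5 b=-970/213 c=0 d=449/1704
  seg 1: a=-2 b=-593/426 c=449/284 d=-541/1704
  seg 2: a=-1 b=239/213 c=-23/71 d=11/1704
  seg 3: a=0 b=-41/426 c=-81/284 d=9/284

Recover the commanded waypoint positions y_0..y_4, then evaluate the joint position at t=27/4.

y_0 = S_0(0) = a_0 = 5
y_1 = S_1(0) = a_1 = -2
y_2 = S_2(0) = a_2 = -1
y_3 = S_3(0) = a_3 = 0
y_4 = S_3(3) = -2
t_q=27/4 is in segment 3 (τ=3/4); S_3(τ)=-3985/18176

y_0=5 y_1=-2 y_2=-1 y_3=0 y_4=-2
S(27/4) = -3985/18176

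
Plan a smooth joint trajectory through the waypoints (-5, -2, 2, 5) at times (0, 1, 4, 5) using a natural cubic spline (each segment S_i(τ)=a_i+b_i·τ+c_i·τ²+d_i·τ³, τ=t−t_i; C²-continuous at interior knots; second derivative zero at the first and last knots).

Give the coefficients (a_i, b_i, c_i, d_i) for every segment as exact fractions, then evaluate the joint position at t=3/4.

  seg 0: a=-5 b=10/3 c=0 d=-1/3
  seg 1: a=-2 b=7/3 c=-1 d=2/9
  seg 2: a=2 b=7/3 c=1 d=-1/3
S(3/4) = -169/64

Δ: Δ0=3, Δ1=4/3, Δ2=3
row 1: diag=8, rhs=-10; c'=3/8, d'=-5/4
row 2: denom=8−3·3/8=55/8; d'=(10−3·-5/4)/(55/8)=2
back: M2=2
back: M1=-5/4−3/8·2=-2
M: M0=0, M1=-2, M2=2, M3=0
seg 0: a=-5, c=M0/2=0, d=(M1−M0)/(6·1)=-1/3, b=Δ0−h0·(2M0+M1)/6=10/3
seg 1: a=-2, c=M1/2=-1, d=(M2−M1)/(6·3)=2/9, b=Δ1−h1·(2M1+M2)/6=7/3
seg 2: a=2, c=M2/2=1, d=(M3−M2)/(6·1)=-1/3, b=Δ2−h2·(2M2+M3)/6=7/3
t_q=3/4 → seg 0, τ=3/4; S=-5+10/3·τ+0·τ²+-1/3·τ³=-169/64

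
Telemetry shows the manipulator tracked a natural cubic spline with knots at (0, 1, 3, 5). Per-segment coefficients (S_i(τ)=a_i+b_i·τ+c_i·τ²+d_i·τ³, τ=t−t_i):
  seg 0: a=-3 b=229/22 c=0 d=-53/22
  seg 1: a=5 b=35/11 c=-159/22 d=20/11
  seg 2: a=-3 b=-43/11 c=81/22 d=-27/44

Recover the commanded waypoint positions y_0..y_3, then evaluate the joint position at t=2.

y_0 = S_0(0) = a_0 = -3
y_1 = S_1(0) = a_1 = 5
y_2 = S_2(0) = a_2 = -3
y_3 = S_2(2) = -1
t_q=2 is in segment 1 (τ=1); S_1(τ)=61/22

y_0=-3 y_1=5 y_2=-3 y_3=-1
S(2) = 61/22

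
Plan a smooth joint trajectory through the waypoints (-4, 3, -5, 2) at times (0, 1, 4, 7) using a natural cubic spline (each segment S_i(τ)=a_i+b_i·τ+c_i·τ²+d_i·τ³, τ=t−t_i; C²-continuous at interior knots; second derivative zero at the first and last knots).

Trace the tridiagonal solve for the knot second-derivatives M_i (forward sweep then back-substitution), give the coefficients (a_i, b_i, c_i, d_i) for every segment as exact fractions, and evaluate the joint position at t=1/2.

Δ: Δ0=7, Δ1=-8/3, Δ2=7/3
row 1: diag=8, rhs=-58; c'=3/8, d'=-29/4
row 2: denom=12−3·3/8=87/8; d'=(30−3·-29/4)/(87/8)=138/29
back: M2=138/29
back: M1=-29/4−3/8·138/29=-262/29
M: M0=0, M1=-262/29, M2=138/29, M3=0
seg 0: a=-4, c=M0/2=0, d=(M1−M0)/(6·1)=-131/87, b=Δ0−h0·(2M0+M1)/6=740/87
seg 1: a=3, c=M1/2=-131/29, d=(M2−M1)/(6·3)=200/261, b=Δ1−h1·(2M1+M2)/6=347/87
seg 2: a=-5, c=M2/2=69/29, d=(M3−M2)/(6·3)=-23/87, b=Δ2−h2·(2M2+M3)/6=-211/87
t_q=1/2 → seg 0, τ=1/2; S=-4+740/87·τ+0·τ²+-131/87·τ³=15/232

  seg 0: a=-4 b=740/87 c=0 d=-131/87
  seg 1: a=3 b=347/87 c=-131/29 d=200/261
  seg 2: a=-5 b=-211/87 c=69/29 d=-23/87
S(1/2) = 15/232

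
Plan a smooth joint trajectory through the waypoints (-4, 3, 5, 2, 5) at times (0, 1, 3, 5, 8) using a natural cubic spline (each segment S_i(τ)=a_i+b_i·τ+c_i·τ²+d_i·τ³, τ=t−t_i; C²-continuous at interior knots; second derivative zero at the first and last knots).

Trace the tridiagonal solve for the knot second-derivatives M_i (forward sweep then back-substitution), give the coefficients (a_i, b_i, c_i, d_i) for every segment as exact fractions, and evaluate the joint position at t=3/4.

  seg 0: a=-4 b=827/104 c=0 d=-99/104
  seg 1: a=3 b=265/52 c=-297/104 d=21/52
  seg 2: a=5 b=-77/52 c=-45/104 d=11/52
  seg 3: a=2 b=-35/52 c=87/104 d=-29/312
S(3/4) = 10399/6656

Δ: Δ0=7, Δ1=1, Δ2=-3/2, Δ3=1
row 1: diag=6, rhs=-36; c'=1/3, d'=-6
row 2: denom=8−2·1/3=22/3; d'=(-15−2·-6)/(22/3)=-9/22
row 3: denom=10−2·3/11=104/11; d'=(15−2·-9/22)/(104/11)=87/52
back: M3=87/52
back: M2=-9/22−3/11·87/52=-45/52
back: M1=-6−1/3·-45/52=-297/52
M: M0=0, M1=-297/52, M2=-45/52, M3=87/52, M4=0
seg 0: a=-4, c=M0/2=0, d=(M1−M0)/(6·1)=-99/104, b=Δ0−h0·(2M0+M1)/6=827/104
seg 1: a=3, c=M1/2=-297/104, d=(M2−M1)/(6·2)=21/52, b=Δ1−h1·(2M1+M2)/6=265/52
seg 2: a=5, c=M2/2=-45/104, d=(M3−M2)/(6·2)=11/52, b=Δ2−h2·(2M2+M3)/6=-77/52
seg 3: a=2, c=M3/2=87/104, d=(M4−M3)/(6·3)=-29/312, b=Δ3−h3·(2M3+M4)/6=-35/52
t_q=3/4 → seg 0, τ=3/4; S=-4+827/104·τ+0·τ²+-99/104·τ³=10399/6656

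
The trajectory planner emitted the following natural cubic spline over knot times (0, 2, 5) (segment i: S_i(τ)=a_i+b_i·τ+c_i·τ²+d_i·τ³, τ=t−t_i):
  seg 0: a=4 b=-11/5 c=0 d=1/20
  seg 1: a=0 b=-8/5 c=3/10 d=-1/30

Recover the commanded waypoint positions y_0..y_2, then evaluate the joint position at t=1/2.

y_0=4 y_1=0 y_2=-3
S(1/2) = 93/32

y_0 = S_0(0) = a_0 = 4
y_1 = S_1(0) = a_1 = 0
y_2 = S_1(3) = -3
t_q=1/2 is in segment 0 (τ=1/2); S_0(τ)=93/32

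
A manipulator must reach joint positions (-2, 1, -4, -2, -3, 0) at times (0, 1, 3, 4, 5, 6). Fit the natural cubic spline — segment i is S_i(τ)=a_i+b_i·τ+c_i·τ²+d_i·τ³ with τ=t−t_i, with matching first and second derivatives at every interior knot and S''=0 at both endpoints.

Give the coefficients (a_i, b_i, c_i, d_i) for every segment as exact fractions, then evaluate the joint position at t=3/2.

  seg 0: a=-2 b=251/57 c=0 d=-80/57
  seg 1: a=1 b=11/57 c=-80/19 d=653/456
  seg 2: a=-4 b=61/114 c=333/76 d=-35/12
  seg 3: a=-2 b=125/228 c=-83/19 d=643/228
  seg 4: a=-3 b=31/114 c=311/76 d=-311/228
S(3/2) = 271/1216

Δ: Δ0=3, Δ1=-5/2, Δ2=2, Δ3=-1, Δ4=3
row 1: diag=6, rhs=-33; c'=1/3, d'=-11/2
row 2: denom=6−2·1/3=16/3; d'=(27−2·-11/2)/(16/3)=57/8
row 3: denom=4−1·3/16=61/16; d'=(-18−1·57/8)/(61/16)=-402/61
row 4: denom=4−1·16/61=228/61; d'=(24−1·-402/61)/(228/61)=311/38
back: M4=311/38
back: M3=-402/61−16/61·311/38=-166/19
back: M2=57/8−3/16·-166/19=333/38
back: M1=-11/2−1/3·333/38=-160/19
M: M0=0, M1=-160/19, M2=333/38, M3=-166/19, M4=311/38, M5=0
seg 0: a=-2, c=M0/2=0, d=(M1−M0)/(6·1)=-80/57, b=Δ0−h0·(2M0+M1)/6=251/57
seg 1: a=1, c=M1/2=-80/19, d=(M2−M1)/(6·2)=653/456, b=Δ1−h1·(2M1+M2)/6=11/57
seg 2: a=-4, c=M2/2=333/76, d=(M3−M2)/(6·1)=-35/12, b=Δ2−h2·(2M2+M3)/6=61/114
seg 3: a=-2, c=M3/2=-83/19, d=(M4−M3)/(6·1)=643/228, b=Δ3−h3·(2M3+M4)/6=125/228
seg 4: a=-3, c=M4/2=311/76, d=(M5−M4)/(6·1)=-311/228, b=Δ4−h4·(2M4+M5)/6=31/114
t_q=3/2 → seg 1, τ=1/2; S=1+11/57·τ+-80/19·τ²+653/456·τ³=271/1216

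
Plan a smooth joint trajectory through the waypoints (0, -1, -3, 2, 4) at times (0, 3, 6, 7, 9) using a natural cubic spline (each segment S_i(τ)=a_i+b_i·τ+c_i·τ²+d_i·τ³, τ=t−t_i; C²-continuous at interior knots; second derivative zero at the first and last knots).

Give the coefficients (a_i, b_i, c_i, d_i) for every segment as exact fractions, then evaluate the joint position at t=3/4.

Δ: Δ0=-1/3, Δ1=-2/3, Δ2=5, Δ3=1
row 1: diag=12, rhs=-2; c'=1/4, d'=-1/6
row 2: denom=8−3·1/4=29/4; d'=(34−3·-1/6)/(29/4)=138/29
row 3: denom=6−1·4/29=170/29; d'=(-24−1·138/29)/(170/29)=-417/85
back: M3=-417/85
back: M2=138/29−4/29·-417/85=462/85
back: M1=-1/6−1/4·462/85=-389/255
M: M0=0, M1=-389/255, M2=462/85, M3=-417/85, M4=0
seg 0: a=0, c=M0/2=0, d=(M1−M0)/(6·3)=-389/4590, b=Δ0−h0·(2M0+M1)/6=73/170
seg 1: a=-1, c=M1/2=-389/510, d=(M2−M1)/(6·3)=355/918, b=Δ1−h1·(2M1+M2)/6=-158/85
seg 2: a=-3, c=M2/2=231/85, d=(M3−M2)/(6·1)=-293/170, b=Δ2−h2·(2M2+M3)/6=681/170
seg 3: a=2, c=M3/2=-417/170, d=(M4−M3)/(6·2)=139/340, b=Δ3−h3·(2M3+M4)/6=363/85
t_q=3/4 → seg 0, τ=3/4; S=0+73/170·τ+0·τ²+-389/4590·τ³=623/2176

  seg 0: a=0 b=73/170 c=0 d=-389/4590
  seg 1: a=-1 b=-158/85 c=-389/510 d=355/918
  seg 2: a=-3 b=681/170 c=231/85 d=-293/170
  seg 3: a=2 b=363/85 c=-417/170 d=139/340
S(3/4) = 623/2176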